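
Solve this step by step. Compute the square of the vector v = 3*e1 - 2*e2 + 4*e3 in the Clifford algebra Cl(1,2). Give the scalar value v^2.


v^2 = sum of c_i^2 * e_i^2
Positive signature terms (e_i^2 = +1): 3^2 = 9
Negative signature terms (e_j^2 = -1): (-2)^2 + 4^2 = 20
v^2 = 9 - 20 = -11


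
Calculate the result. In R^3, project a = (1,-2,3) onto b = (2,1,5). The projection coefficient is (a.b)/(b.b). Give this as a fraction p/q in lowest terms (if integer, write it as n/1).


Projection coefficient = (a . b) / (b . b)
a . b = 1*2 + (-2)*1 + 3*5
= 2 + (-2) + 15 = 15
b . b = 2^2 + 1^2 + 5^2
= 4 + 1 + 25 = 30
Coefficient = 15/30
In lowest terms: 1/2


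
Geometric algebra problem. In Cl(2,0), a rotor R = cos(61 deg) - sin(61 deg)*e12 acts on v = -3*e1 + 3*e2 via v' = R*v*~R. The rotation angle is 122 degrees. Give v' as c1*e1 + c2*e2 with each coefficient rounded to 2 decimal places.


Rotor R = cos(61deg) - sin(61deg)*e12
Rotation angle theta = 2 * 61 = 122 degrees
v' = R*v*~R rotates v by theta.
cos(122deg) = -0.5299, sin(122deg) = 0.8480
v'_1 = -3*cos(122deg) - 3*sin(122deg)
= -3*(-0.5299) - 3*0.8480
= -0.95
v'_2 = -3*sin(122deg) + 3*cos(122deg)
= -3*0.8480 + 3*(-0.5299)
= -4.13
v' = -0.95*e1 - 4.13*e2


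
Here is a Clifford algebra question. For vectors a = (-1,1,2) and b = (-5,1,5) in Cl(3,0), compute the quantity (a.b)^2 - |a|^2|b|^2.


a . b = (-1)*(-5) + 1*1 + 2*5
= 5 + 1 + 10 = 16
|a|^2 = (-1)^2 + 1^2 + 2^2 = 6
|b|^2 = (-5)^2 + 1^2 + 5^2 = 51
(a.b)^2 = 16^2 = 256
|a|^2 * |b|^2 = 6 * 51 = 306
Result = 256 - 306 = -50


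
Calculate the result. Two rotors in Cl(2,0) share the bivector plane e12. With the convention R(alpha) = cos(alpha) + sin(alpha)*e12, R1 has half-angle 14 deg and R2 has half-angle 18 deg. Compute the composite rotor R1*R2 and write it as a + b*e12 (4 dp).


Same-plane rotors commute and their half-angles add:
R1*R2 = cos(a1 + a2) + sin(a1 + a2)*e12.
a1 + a2 = 14 + 18 = 32 deg
cos(32 deg) = 0.8480
sin(32 deg) = 0.5299
R1*R2 = 0.8480 + 0.5299*e12


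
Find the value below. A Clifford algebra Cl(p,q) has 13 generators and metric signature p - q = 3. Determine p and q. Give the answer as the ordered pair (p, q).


We need p + q = 13 and p - q = 3.
Adding: 2p = 13 + 3 = 16, so p = 8.
Then q = 13 - 8 = 5.
(p, q) = (8, 5)


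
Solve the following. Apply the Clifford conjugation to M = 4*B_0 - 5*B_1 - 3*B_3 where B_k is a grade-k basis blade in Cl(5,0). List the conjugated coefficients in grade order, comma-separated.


Clifford conjugate sign for grade k: (-1)^(k(k+1)/2)
Grade 0: (-1)^(0*1/2) = (-1)^0 = 1, coeff 4 -> 4
Grade 1: (-1)^(1*2/2) = (-1)^1 = -1, coeff -5 -> 5
Grade 3: (-1)^(3*4/2) = (-1)^6 = 1, coeff -3 -> -3
Conjugated coefficients: 4, 5, -3


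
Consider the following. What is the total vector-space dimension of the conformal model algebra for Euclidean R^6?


The conformal model of R^6 uses Cl(7,1): the 6 Euclidean generators plus two extra orthogonal generators e+ (e+^2 = +1) and e- (e-^2 = -1), from which the null vectors e0, einf are built.
Number of generators m = 6 + 2 = 8.
dim Cl(p,q) = 2^m = 2^8 = 256


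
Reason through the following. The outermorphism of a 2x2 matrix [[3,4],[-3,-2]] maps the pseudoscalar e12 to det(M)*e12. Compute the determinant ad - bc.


The outermorphism of a linear map f sends e1^e2 to f(e1)^f(e2).
f(e1) = 3*e1 - 3*e2
f(e2) = 4*e1 - 2*e2
f(e1) ^ f(e2) = (3*e1 - 3*e2) ^ (4*e1 - 2*e2)
= 3*(-2)*e12 + (-3)*4*e21
= (-6 - (-12))*e12
= 6*e12
Coefficient = 6


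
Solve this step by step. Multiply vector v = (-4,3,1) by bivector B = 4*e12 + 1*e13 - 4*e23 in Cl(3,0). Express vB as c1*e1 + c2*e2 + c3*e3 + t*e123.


vB has grade-1 (vector) and grade-3 (trivector) parts: vB = (v _| B) + (v ^ B).
Vector part <vB>_1:
  e1: -v2*b12 - v3*b13 = -(3)*(4) - (1)*(1) = -13
  e2: v1*b12 - v3*b23 = (-4)*(4) - (1)*(-4) = -12
  e3: v1*b13 + v2*b23 = (-4)*(1) + (3)*(-4) = -16
Trivector part <vB>_3:
  e123: v1*b23 - v2*b13 + v3*b12 = (-4)*(-4) - (3)*(1) + (1)*(4) = 17
vB = -13*e1 - 12*e2 - 16*e3 + 17*e123


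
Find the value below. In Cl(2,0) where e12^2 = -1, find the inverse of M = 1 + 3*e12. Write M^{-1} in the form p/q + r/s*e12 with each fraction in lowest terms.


M = 1 + 3*e12, where e12^2 = -1.
Since M commutes with its reverse ~M = a - b*e12, M * ~M = a^2 - b^2*e12^2 = a^2 + b^2.
So M^{-1} = ~M / (a^2 + b^2) = (a - b*e12)/(a^2 + b^2).
a^2 + b^2 = 1 + 9 = 10
Scalar part = 1/10 = 1/10
Bivector coeff = -3/10 = -3/10
M^{-1} = 1/10 - 3/10*e12


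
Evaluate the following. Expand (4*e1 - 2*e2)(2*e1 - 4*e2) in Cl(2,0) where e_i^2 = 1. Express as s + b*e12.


Expand: (4*e1 - 2*e2)(2*e1 - 4*e2)
= 4*2*e1e1 + 4*(-4)*e1e2 + (-2)*2*e2e1 + (-2)*(-4)*e2e2
Using e1^2 = e2^2 = 1, e2e1 = -e1e2:
Scalar part s = 4*2 + (-2)*(-4) = 8 + 8 = 16
Bivector part b = 4*(-4) - (-2)*2 = -16 - (-4) = -12
uv = 16 - 12*e12


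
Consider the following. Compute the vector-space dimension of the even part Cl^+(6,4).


Even subalgebra dimension = 2^(n-1)
n = 6 + 4 = 10
2^(10 - 1) = 2^9 = 512
Verification: sum of C(10,k) for even k = 1 + 45 + 210 + 210 + 45 + 1 = 512
Result = 512


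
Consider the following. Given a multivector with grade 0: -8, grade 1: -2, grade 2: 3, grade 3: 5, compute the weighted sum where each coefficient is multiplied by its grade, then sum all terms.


Grade-weighted sum = sum of grade_k * coefficient_k
0*(-8) = 0
1*(-2) = -2
2*3 = 6
3*5 = 15
Total = 0 + (-2) + 6 + 15 = 19


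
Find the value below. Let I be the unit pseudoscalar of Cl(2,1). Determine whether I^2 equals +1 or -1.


The pseudoscalar I = e1...e_n (product of all n generators) of Cl(p,q) satisfies I^2 = (-1)^(q + n(n-1)/2).
p = 2, q = 1, n = p + q = 3
n(n-1)/2 = 3 * 2 / 2 = 3
Exponent = q + n(n-1)/2 = 1 + 3 = 4
I^2 = (-1)^4 = +1


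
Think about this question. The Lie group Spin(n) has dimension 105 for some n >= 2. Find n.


dim Spin(n) = dim so(n) = n(n-1)/2.
Solve n(n-1)/2 = 105, i.e. n^2 - n - 210 = 0.
Discriminant = 1 + 8*105 = 841
n = (1 + sqrt(841))/2 = (1 + 29)/2 = 15


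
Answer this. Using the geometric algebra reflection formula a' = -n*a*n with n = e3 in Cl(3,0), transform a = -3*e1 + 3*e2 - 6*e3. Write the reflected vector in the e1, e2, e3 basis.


Reflection formula: a' = -n*a*n, with n = e3 (unit vector, n^2 = 1).
For reflection through hyperplane perp to e3:
The component along e3 flips sign, others stay.
a = (-3, 3, -6)
a' = (-3, 3, 6)
a' = -3*e1 + 3*e2 + 6*e3


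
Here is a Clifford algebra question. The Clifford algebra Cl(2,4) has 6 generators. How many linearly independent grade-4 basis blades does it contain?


Number of grade-k basis blades in Cl(p,q) with n = p + q is C(n, k).
n = 2 + 4 = 6
C(6, 4) = 6! / (4! * 2!)
= 720 / (24 * 2)
= 15


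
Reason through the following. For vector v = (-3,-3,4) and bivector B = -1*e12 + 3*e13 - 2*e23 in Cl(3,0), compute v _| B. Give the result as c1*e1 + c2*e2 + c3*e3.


Left contraction v _| B = <vB>_1 (grade-1 part of the geometric product vB).
Using e1_|e12 = e2, e2_|e12 = -e1, e1_|e13 = e3, e3_|e13 = -e1, e2_|e23 = e3, e3_|e23 = -e2:
e1 coeff: -v2*b12 - v3*b13 = -(-3)*(-1) - (4)*(3) = -15
e2 coeff: v1*b12 - v3*b23 = (-3)*(-1) - (4)*(-2) = 11
e3 coeff: v1*b13 + v2*b23 = (-3)*(3) + (-3)*(-2) = -3
v _| B = -15*e1 + 11*e2 - 3*e3


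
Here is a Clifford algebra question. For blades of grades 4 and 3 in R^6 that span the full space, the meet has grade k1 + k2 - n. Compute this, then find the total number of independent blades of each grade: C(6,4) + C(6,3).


Meet grade = grade(A) + grade(B) - n
= 4 + 3 - 6 = 1
C(6,4) = 15
C(6,3) = 20
dim_A + dim_B = 15 + 20 = 35


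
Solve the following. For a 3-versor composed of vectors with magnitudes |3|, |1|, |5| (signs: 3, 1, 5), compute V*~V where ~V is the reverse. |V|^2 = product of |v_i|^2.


Each vector v_i has |v_i|^2 = s_i^2
Squared scales: 3^2 = 9, 1^2 = 1, 5^2 = 25
|V|^2 = 9 * 1 * 25
= 225


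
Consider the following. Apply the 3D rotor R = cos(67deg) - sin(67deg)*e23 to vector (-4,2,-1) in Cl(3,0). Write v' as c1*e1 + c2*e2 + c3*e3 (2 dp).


Rotor R = cos(67deg) - sin(67deg)*e23
Rotation angle theta = 2 * 67 = 134 degrees in the e23 plane (e2 -> e3).
The component perpendicular to the plane (e1) is invariant: v'_1 = v1 = -4.00
cos(134deg) = -0.6947, sin(134deg) = 0.7193
v'_2 = v2*cos(theta) - v3*sin(theta) = 2*(-0.6947) - (-1)*0.7193 = -0.67
v'_3 = v2*sin(theta) + v3*cos(theta) = 2*0.7193 + (-1)*(-0.6947) = 2.13
v' = -4.00*e1 - 0.67*e2 + 2.13*e3


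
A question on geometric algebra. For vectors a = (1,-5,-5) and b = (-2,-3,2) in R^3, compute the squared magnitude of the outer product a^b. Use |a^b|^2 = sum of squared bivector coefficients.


a wedge b = (a1*b2 - a2*b1)*e12 + (a1*b3 - a3*b1)*e13 + (a2*b3 - a3*b2)*e23
e12 coeff: 1*(-3) - (-5)*(-2) = -3 - 10 = -13
e13 coeff: 1*2 - (-5)*(-2) = 2 - 10 = -8
e23 coeff: (-5)*2 - (-5)*(-3) = -10 - 15 = -25
|a wedge b|^2 = (-13)^2 + (-8)^2 + (-25)^2
= 169 + 64 + 625
= 858


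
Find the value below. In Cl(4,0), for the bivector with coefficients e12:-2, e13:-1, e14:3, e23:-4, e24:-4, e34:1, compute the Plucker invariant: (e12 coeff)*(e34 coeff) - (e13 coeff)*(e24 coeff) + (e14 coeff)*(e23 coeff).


Plucker relation: af - be + cd
a*f = (-2)*1 = -2
b*e = (-1)*(-4) = 4
c*d = 3*(-4) = -12
af - be + cd = -2 - 4 + (-12)
= -18


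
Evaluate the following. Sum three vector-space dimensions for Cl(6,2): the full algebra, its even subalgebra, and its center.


n = 6 + 2 = 8
Total dim = 2^8 = 256
Even subalgebra dim = 2^7 = 128
n is even, so center dim = 1
Sum = 256 + 128 + 1 = 385


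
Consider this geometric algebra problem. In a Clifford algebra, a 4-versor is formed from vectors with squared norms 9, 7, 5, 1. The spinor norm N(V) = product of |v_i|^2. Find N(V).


Spinor norm N(V) = |v1|^2 * |v2|^2 * ... * |v4|^2
= 9 * 7 * 5 * 1
Running product: 9, 63, 315, 315
N(V) = 315


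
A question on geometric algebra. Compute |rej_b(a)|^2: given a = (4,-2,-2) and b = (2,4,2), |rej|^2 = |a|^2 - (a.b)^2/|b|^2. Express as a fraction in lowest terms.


|a|^2 = 4^2 + (-2)^2 + (-2)^2 = 24
|b|^2 = 2^2 + 4^2 + 2^2 = 24
a . b = 4*2 + (-2)*4 + (-2)*2 = -4
(a.b)^2 = (-4)^2 = 16
|rej|^2 = 24 - 16/24
= (576 - 16)/24
= 560/24
In lowest terms: 70/3


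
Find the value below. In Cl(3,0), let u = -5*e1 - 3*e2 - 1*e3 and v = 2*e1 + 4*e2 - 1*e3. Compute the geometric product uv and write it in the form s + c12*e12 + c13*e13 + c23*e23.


In Cl(3,0): e_i^2 = 1, e_ie_j = -e_je_i for i != j.
Scalar part = u . v = (-5)*2 + (-3)*4 + (-1)*(-1)
= -10 + (-12) + 1 = -21
e12 coeff = (-5)*4 - (-3)*2 = -20 - (-6) = -14
e13 coeff = (-5)*(-1) - (-1)*2 = 5 - (-2) = 7
e23 coeff = (-3)*(-1) - (-1)*4 = 3 - (-4) = 7
uv = -21 - 14*e12 + 7*e13 + 7*e23


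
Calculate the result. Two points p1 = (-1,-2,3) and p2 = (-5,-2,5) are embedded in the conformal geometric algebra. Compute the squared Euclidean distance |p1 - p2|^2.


p1 - p2 = (4, 0, -2)
|p1 - p2|^2 = 4^2 + 0^2 + (-2)^2
= 16 + 0 + 4
= 20


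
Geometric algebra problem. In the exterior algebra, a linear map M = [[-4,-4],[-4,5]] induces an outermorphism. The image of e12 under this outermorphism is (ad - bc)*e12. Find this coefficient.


The outermorphism of a linear map f sends e1^e2 to f(e1)^f(e2).
f(e1) = -4*e1 - 4*e2
f(e2) = -4*e1 + 5*e2
f(e1) ^ f(e2) = (-4*e1 - 4*e2) ^ (-4*e1 + 5*e2)
= (-4)*5*e12 + (-4)*(-4)*e21
= (-20 - 16)*e12
= -36*e12
Coefficient = -36


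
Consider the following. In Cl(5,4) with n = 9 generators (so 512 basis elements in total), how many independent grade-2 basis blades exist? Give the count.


Number of grade-k basis blades in Cl(p,q) with n = p + q is C(n, k).
n = 5 + 4 = 9
C(9, 2) = 9! / (2! * 7!)
= 362880 / (2 * 5040)
= 36


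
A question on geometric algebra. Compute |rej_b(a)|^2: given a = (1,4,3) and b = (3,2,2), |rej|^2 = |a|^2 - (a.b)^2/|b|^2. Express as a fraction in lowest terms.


|a|^2 = 1^2 + 4^2 + 3^2 = 26
|b|^2 = 3^2 + 2^2 + 2^2 = 17
a . b = 1*3 + 4*2 + 3*2 = 17
(a.b)^2 = 17^2 = 289
|rej|^2 = 26 - 289/17
= (442 - 289)/17
= 153/17
In lowest terms: 9/1


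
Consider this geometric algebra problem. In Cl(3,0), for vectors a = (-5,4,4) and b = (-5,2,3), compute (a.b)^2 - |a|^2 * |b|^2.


a . b = (-5)*(-5) + 4*2 + 4*3
= 25 + 8 + 12 = 45
|a|^2 = (-5)^2 + 4^2 + 4^2 = 57
|b|^2 = (-5)^2 + 2^2 + 3^2 = 38
(a.b)^2 = 45^2 = 2025
|a|^2 * |b|^2 = 57 * 38 = 2166
Result = 2025 - 2166 = -141


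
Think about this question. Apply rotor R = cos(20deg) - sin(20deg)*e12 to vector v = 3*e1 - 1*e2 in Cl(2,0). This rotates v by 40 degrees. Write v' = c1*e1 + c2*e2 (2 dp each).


Rotor R = cos(20deg) - sin(20deg)*e12
Rotation angle theta = 2 * 20 = 40 degrees
v' = R*v*~R rotates v by theta.
cos(40deg) = 0.7660, sin(40deg) = 0.6428
v'_1 = 3*cos(40deg) - (-1)*sin(40deg)
= 3*0.7660 - (-1)*0.6428
= 2.94
v'_2 = 3*sin(40deg) + (-1)*cos(40deg)
= 3*0.6428 + (-1)*0.7660
= 1.16
v' = 2.94*e1 + 1.16*e2


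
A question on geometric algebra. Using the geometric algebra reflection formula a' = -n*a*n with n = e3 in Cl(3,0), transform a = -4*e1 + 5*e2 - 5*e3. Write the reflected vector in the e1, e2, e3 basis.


Reflection formula: a' = -n*a*n, with n = e3 (unit vector, n^2 = 1).
For reflection through hyperplane perp to e3:
The component along e3 flips sign, others stay.
a = (-4, 5, -5)
a' = (-4, 5, 5)
a' = -4*e1 + 5*e2 + 5*e3


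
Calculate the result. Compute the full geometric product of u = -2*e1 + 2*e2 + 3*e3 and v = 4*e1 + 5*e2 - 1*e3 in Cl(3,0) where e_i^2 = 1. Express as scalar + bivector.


In Cl(3,0): e_i^2 = 1, e_ie_j = -e_je_i for i != j.
Scalar part = u . v = (-2)*4 + 2*5 + 3*(-1)
= -8 + 10 + (-3) = -1
e12 coeff = (-2)*5 - 2*4 = -10 - 8 = -18
e13 coeff = (-2)*(-1) - 3*4 = 2 - 12 = -10
e23 coeff = 2*(-1) - 3*5 = -2 - 15 = -17
uv = -1 - 18*e12 - 10*e13 - 17*e23


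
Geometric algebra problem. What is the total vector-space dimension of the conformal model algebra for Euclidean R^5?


The conformal model of R^5 uses Cl(6,1): the 5 Euclidean generators plus two extra orthogonal generators e+ (e+^2 = +1) and e- (e-^2 = -1), from which the null vectors e0, einf are built.
Number of generators m = 5 + 2 = 7.
dim Cl(p,q) = 2^m = 2^7 = 128


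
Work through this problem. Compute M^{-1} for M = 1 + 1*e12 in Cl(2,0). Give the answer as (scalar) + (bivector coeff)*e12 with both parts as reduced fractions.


M = 1 + 1*e12, where e12^2 = -1.
Since M commutes with its reverse ~M = a - b*e12, M * ~M = a^2 - b^2*e12^2 = a^2 + b^2.
So M^{-1} = ~M / (a^2 + b^2) = (a - b*e12)/(a^2 + b^2).
a^2 + b^2 = 1 + 1 = 2
Scalar part = 1/2 = 1/2
Bivector coeff = -1/2 = -1/2
M^{-1} = 1/2 - 1/2*e12


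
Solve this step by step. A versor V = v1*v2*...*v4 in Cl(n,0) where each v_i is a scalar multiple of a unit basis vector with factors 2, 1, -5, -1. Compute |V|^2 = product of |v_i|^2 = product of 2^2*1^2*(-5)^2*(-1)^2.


Each vector v_i has |v_i|^2 = s_i^2
Squared scales: 2^2 = 4, 1^2 = 1, (-5)^2 = 25, (-1)^2 = 1
|V|^2 = 4 * 1 * 25 * 1
= 100


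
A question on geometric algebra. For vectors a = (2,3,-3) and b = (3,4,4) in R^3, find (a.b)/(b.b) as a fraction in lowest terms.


Projection coefficient = (a . b) / (b . b)
a . b = 2*3 + 3*4 + (-3)*4
= 6 + 12 + (-12) = 6
b . b = 3^2 + 4^2 + 4^2
= 9 + 16 + 16 = 41
Coefficient = 6/41
In lowest terms: 6/41


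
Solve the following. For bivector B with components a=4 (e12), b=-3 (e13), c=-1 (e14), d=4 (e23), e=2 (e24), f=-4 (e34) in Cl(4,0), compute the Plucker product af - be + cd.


Plucker relation: af - be + cd
a*f = 4*(-4) = -16
b*e = (-3)*2 = -6
c*d = (-1)*4 = -4
af - be + cd = -16 - (-6) + (-4)
= -14


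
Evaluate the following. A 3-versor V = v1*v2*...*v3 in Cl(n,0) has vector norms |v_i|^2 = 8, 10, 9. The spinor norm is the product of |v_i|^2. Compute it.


Spinor norm N(V) = |v1|^2 * |v2|^2 * ... * |v3|^2
= 8 * 10 * 9
Running product: 8, 80, 720
N(V) = 720


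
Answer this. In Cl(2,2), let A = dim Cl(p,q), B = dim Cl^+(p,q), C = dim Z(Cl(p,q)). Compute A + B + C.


n = 2 + 2 = 4
Total dim = 2^4 = 16
Even subalgebra dim = 2^3 = 8
n is even, so center dim = 1
Sum = 16 + 8 + 1 = 25


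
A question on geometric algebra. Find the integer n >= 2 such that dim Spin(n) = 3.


dim Spin(n) = dim so(n) = n(n-1)/2.
Solve n(n-1)/2 = 3, i.e. n^2 - n - 6 = 0.
Discriminant = 1 + 8*3 = 25
n = (1 + sqrt(25))/2 = (1 + 5)/2 = 3


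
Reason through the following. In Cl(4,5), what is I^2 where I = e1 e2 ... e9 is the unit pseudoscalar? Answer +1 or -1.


The pseudoscalar I = e1...e_n (product of all n generators) of Cl(p,q) satisfies I^2 = (-1)^(q + n(n-1)/2).
p = 4, q = 5, n = p + q = 9
n(n-1)/2 = 9 * 8 / 2 = 36
Exponent = q + n(n-1)/2 = 5 + 36 = 41
I^2 = (-1)^41 = -1


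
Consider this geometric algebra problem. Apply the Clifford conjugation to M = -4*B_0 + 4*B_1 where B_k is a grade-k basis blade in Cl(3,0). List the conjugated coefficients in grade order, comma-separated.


Clifford conjugate sign for grade k: (-1)^(k(k+1)/2)
Grade 0: (-1)^(0*1/2) = (-1)^0 = 1, coeff -4 -> -4
Grade 1: (-1)^(1*2/2) = (-1)^1 = -1, coeff 4 -> -4
Conjugated coefficients: -4, -4


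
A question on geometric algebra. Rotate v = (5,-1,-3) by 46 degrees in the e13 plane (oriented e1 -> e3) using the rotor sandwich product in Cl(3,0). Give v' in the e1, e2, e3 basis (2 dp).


Rotor R = cos(23deg) - sin(23deg)*e13
Rotation angle theta = 2 * 23 = 46 degrees in the e13 plane (e1 -> e3).
The component perpendicular to the plane (e2) is invariant: v'_2 = v2 = -1.00
cos(46deg) = 0.6947, sin(46deg) = 0.7193
v'_1 = v1*cos(theta) - v3*sin(theta) = 5*0.6947 - (-3)*0.7193 = 5.63
v'_3 = v1*sin(theta) + v3*cos(theta) = 5*0.7193 + (-3)*0.6947 = 1.51
v' = 5.63*e1 - 1.00*e2 + 1.51*e3


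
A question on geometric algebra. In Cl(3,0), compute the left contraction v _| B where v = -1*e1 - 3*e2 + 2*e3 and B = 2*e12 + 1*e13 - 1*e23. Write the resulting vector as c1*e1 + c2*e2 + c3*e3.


Left contraction v _| B = <vB>_1 (grade-1 part of the geometric product vB).
Using e1_|e12 = e2, e2_|e12 = -e1, e1_|e13 = e3, e3_|e13 = -e1, e2_|e23 = e3, e3_|e23 = -e2:
e1 coeff: -v2*b12 - v3*b13 = -(-3)*(2) - (2)*(1) = 4
e2 coeff: v1*b12 - v3*b23 = (-1)*(2) - (2)*(-1) = 0
e3 coeff: v1*b13 + v2*b23 = (-1)*(1) + (-3)*(-1) = 2
v _| B = 4*e1 + 0*e2 + 2*e3


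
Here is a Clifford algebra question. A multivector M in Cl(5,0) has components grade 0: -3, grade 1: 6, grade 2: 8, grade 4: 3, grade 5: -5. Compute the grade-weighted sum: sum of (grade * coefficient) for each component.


Grade-weighted sum = sum of grade_k * coefficient_k
0*(-3) = 0
1*6 = 6
2*8 = 16
4*3 = 12
5*(-5) = -25
Total = 0 + 6 + 16 + 12 + (-25) = 9


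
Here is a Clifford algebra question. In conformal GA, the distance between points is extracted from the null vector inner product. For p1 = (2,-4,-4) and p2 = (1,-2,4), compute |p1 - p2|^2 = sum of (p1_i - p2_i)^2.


p1 - p2 = (1, -2, -8)
|p1 - p2|^2 = 1^2 + (-2)^2 + (-8)^2
= 1 + 4 + 64
= 69


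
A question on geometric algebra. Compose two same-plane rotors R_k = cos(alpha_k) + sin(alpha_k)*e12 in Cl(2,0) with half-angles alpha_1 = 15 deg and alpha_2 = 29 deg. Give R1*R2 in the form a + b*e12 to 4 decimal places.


Same-plane rotors commute and their half-angles add:
R1*R2 = cos(a1 + a2) + sin(a1 + a2)*e12.
a1 + a2 = 15 + 29 = 44 deg
cos(44 deg) = 0.7193
sin(44 deg) = 0.6947
R1*R2 = 0.7193 + 0.6947*e12


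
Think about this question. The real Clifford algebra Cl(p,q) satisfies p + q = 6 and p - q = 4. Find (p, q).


We need p + q = 6 and p - q = 4.
Adding: 2p = 6 + 4 = 10, so p = 5.
Then q = 6 - 5 = 1.
(p, q) = (5, 1)


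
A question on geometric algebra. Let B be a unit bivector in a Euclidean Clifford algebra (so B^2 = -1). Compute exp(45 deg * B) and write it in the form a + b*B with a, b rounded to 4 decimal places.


For a unit bivector B with B^2 = -1, the exponential series gives
e^(theta*B) = cos(theta) + sin(theta)*B (the GA analogue of Euler's formula).
theta = 45 degrees = 0.785398 rad
cos(45 deg) = 0.7071
sin(45 deg) = 0.7071
exp(theta*B) = 0.7071 + 0.7071*B


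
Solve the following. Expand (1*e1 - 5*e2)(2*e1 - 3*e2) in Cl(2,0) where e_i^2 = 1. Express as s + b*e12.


Expand: (1*e1 - 5*e2)(2*e1 - 3*e2)
= 1*2*e1e1 + 1*(-3)*e1e2 + (-5)*2*e2e1 + (-5)*(-3)*e2e2
Using e1^2 = e2^2 = 1, e2e1 = -e1e2:
Scalar part s = 1*2 + (-5)*(-3) = 2 + 15 = 17
Bivector part b = 1*(-3) - (-5)*2 = -3 - (-10) = 7
uv = 17 + 7*e12


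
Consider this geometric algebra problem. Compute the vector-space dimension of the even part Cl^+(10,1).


Even subalgebra dimension = 2^(n-1)
n = 10 + 1 = 11
2^(11 - 1) = 2^10 = 1024
Verification: sum of C(11,k) for even k = 1 + 55 + 330 + 462 + 165 + 11 = 1024
Result = 1024


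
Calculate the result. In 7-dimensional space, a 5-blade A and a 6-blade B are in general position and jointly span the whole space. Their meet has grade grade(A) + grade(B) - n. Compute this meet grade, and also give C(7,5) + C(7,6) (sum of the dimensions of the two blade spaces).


Meet grade = grade(A) + grade(B) - n
= 5 + 6 - 7 = 4
C(7,5) = 21
C(7,6) = 7
dim_A + dim_B = 21 + 7 = 28


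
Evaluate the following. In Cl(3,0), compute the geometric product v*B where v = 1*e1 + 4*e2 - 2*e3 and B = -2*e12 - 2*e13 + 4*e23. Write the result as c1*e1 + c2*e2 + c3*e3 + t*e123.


vB has grade-1 (vector) and grade-3 (trivector) parts: vB = (v _| B) + (v ^ B).
Vector part <vB>_1:
  e1: -v2*b12 - v3*b13 = -(4)*(-2) - (-2)*(-2) = 4
  e2: v1*b12 - v3*b23 = (1)*(-2) - (-2)*(4) = 6
  e3: v1*b13 + v2*b23 = (1)*(-2) + (4)*(4) = 14
Trivector part <vB>_3:
  e123: v1*b23 - v2*b13 + v3*b12 = (1)*(4) - (4)*(-2) + (-2)*(-2) = 16
vB = 4*e1 + 6*e2 + 14*e3 + 16*e123


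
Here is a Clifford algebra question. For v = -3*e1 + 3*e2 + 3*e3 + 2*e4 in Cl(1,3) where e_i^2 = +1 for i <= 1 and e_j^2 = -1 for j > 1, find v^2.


v^2 = sum of c_i^2 * e_i^2
Positive signature terms (e_i^2 = +1): (-3)^2 = 9
Negative signature terms (e_j^2 = -1): 3^2 + 3^2 + 2^2 = 22
v^2 = 9 - 22 = -13


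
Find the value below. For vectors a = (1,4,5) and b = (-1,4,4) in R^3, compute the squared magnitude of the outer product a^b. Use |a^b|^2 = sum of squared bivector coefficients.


a wedge b = (a1*b2 - a2*b1)*e12 + (a1*b3 - a3*b1)*e13 + (a2*b3 - a3*b2)*e23
e12 coeff: 1*4 - 4*(-1) = 4 - (-4) = 8
e13 coeff: 1*4 - 5*(-1) = 4 - (-5) = 9
e23 coeff: 4*4 - 5*4 = 16 - 20 = -4
|a wedge b|^2 = 8^2 + 9^2 + (-4)^2
= 64 + 81 + 16
= 161


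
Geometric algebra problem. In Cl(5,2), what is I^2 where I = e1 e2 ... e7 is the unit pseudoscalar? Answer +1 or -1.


The pseudoscalar I = e1...e_n (product of all n generators) of Cl(p,q) satisfies I^2 = (-1)^(q + n(n-1)/2).
p = 5, q = 2, n = p + q = 7
n(n-1)/2 = 7 * 6 / 2 = 21
Exponent = q + n(n-1)/2 = 2 + 21 = 23
I^2 = (-1)^23 = -1


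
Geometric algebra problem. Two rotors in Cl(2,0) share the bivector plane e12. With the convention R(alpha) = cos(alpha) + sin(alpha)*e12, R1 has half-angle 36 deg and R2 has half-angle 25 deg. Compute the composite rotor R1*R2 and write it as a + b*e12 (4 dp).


Same-plane rotors commute and their half-angles add:
R1*R2 = cos(a1 + a2) + sin(a1 + a2)*e12.
a1 + a2 = 36 + 25 = 61 deg
cos(61 deg) = 0.4848
sin(61 deg) = 0.8746
R1*R2 = 0.4848 + 0.8746*e12


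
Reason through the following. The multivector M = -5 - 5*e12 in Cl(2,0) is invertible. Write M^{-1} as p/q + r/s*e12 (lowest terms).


M = -5 - 5*e12, where e12^2 = -1.
Since M commutes with its reverse ~M = a - b*e12, M * ~M = a^2 - b^2*e12^2 = a^2 + b^2.
So M^{-1} = ~M / (a^2 + b^2) = (a - b*e12)/(a^2 + b^2).
a^2 + b^2 = 25 + 25 = 50
Scalar part = -5/50 = -1/10
Bivector coeff = 5/50 = 1/10
M^{-1} = -1/10 + 1/10*e12


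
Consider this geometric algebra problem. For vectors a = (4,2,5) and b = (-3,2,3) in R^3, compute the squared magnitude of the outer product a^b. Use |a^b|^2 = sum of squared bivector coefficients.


a wedge b = (a1*b2 - a2*b1)*e12 + (a1*b3 - a3*b1)*e13 + (a2*b3 - a3*b2)*e23
e12 coeff: 4*2 - 2*(-3) = 8 - (-6) = 14
e13 coeff: 4*3 - 5*(-3) = 12 - (-15) = 27
e23 coeff: 2*3 - 5*2 = 6 - 10 = -4
|a wedge b|^2 = 14^2 + 27^2 + (-4)^2
= 196 + 729 + 16
= 941


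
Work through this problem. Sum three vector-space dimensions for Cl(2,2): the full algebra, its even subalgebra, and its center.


n = 2 + 2 = 4
Total dim = 2^4 = 16
Even subalgebra dim = 2^3 = 8
n is even, so center dim = 1
Sum = 16 + 8 + 1 = 25


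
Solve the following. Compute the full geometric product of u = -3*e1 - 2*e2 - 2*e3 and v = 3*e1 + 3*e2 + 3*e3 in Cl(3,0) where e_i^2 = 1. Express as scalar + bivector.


In Cl(3,0): e_i^2 = 1, e_ie_j = -e_je_i for i != j.
Scalar part = u . v = (-3)*3 + (-2)*3 + (-2)*3
= -9 + (-6) + (-6) = -21
e12 coeff = (-3)*3 - (-2)*3 = -9 - (-6) = -3
e13 coeff = (-3)*3 - (-2)*3 = -9 - (-6) = -3
e23 coeff = (-2)*3 - (-2)*3 = -6 - (-6) = 0
uv = -21 - 3*e12 - 3*e13 + 0*e23


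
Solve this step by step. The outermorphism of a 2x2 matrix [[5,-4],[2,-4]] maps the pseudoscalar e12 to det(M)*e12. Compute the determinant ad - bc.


The outermorphism of a linear map f sends e1^e2 to f(e1)^f(e2).
f(e1) = 5*e1 + 2*e2
f(e2) = -4*e1 - 4*e2
f(e1) ^ f(e2) = (5*e1 + 2*e2) ^ (-4*e1 - 4*e2)
= 5*(-4)*e12 + 2*(-4)*e21
= (-20 - (-8))*e12
= -12*e12
Coefficient = -12


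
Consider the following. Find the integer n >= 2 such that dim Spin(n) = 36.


dim Spin(n) = dim so(n) = n(n-1)/2.
Solve n(n-1)/2 = 36, i.e. n^2 - n - 72 = 0.
Discriminant = 1 + 8*36 = 289
n = (1 + sqrt(289))/2 = (1 + 17)/2 = 9


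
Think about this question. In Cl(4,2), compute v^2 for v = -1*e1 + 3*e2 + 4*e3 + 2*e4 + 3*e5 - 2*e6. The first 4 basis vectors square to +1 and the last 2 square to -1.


v^2 = sum of c_i^2 * e_i^2
Positive signature terms (e_i^2 = +1): (-1)^2 + 3^2 + 4^2 + 2^2 = 30
Negative signature terms (e_j^2 = -1): 3^2 + (-2)^2 = 13
v^2 = 30 - 13 = 17


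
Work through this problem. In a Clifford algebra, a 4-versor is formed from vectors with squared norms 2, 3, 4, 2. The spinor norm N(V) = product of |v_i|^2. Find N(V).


Spinor norm N(V) = |v1|^2 * |v2|^2 * ... * |v4|^2
= 2 * 3 * 4 * 2
Running product: 2, 6, 24, 48
N(V) = 48


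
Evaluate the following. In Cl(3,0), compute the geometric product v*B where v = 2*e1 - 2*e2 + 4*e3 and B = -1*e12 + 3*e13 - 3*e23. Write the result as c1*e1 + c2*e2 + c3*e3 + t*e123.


vB has grade-1 (vector) and grade-3 (trivector) parts: vB = (v _| B) + (v ^ B).
Vector part <vB>_1:
  e1: -v2*b12 - v3*b13 = -(-2)*(-1) - (4)*(3) = -14
  e2: v1*b12 - v3*b23 = (2)*(-1) - (4)*(-3) = 10
  e3: v1*b13 + v2*b23 = (2)*(3) + (-2)*(-3) = 12
Trivector part <vB>_3:
  e123: v1*b23 - v2*b13 + v3*b12 = (2)*(-3) - (-2)*(3) + (4)*(-1) = -4
vB = -14*e1 + 10*e2 + 12*e3 - 4*e123


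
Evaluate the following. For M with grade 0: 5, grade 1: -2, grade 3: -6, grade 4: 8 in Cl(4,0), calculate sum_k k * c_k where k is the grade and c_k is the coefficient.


Grade-weighted sum = sum of grade_k * coefficient_k
0*5 = 0
1*(-2) = -2
3*(-6) = -18
4*8 = 32
Total = 0 + (-2) + (-18) + 32 = 12


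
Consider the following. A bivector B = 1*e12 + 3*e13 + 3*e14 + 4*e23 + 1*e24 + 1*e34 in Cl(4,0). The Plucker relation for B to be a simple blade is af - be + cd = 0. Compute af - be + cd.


Plucker relation: af - be + cd
a*f = 1*1 = 1
b*e = 3*1 = 3
c*d = 3*4 = 12
af - be + cd = 1 - 3 + 12
= 10


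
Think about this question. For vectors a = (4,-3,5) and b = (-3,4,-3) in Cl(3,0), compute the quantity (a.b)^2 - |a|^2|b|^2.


a . b = 4*(-3) + (-3)*4 + 5*(-3)
= -12 + (-12) + (-15) = -39
|a|^2 = 4^2 + (-3)^2 + 5^2 = 50
|b|^2 = (-3)^2 + 4^2 + (-3)^2 = 34
(a.b)^2 = (-39)^2 = 1521
|a|^2 * |b|^2 = 50 * 34 = 1700
Result = 1521 - 1700 = -179


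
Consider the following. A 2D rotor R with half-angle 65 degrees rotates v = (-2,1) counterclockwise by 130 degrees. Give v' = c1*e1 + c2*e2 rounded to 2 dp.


Rotor R = cos(65deg) - sin(65deg)*e12
Rotation angle theta = 2 * 65 = 130 degrees
v' = R*v*~R rotates v by theta.
cos(130deg) = -0.6428, sin(130deg) = 0.7660
v'_1 = -2*cos(130deg) - 1*sin(130deg)
= -2*(-0.6428) - 1*0.7660
= 0.52
v'_2 = -2*sin(130deg) + 1*cos(130deg)
= -2*0.7660 + 1*(-0.6428)
= -2.17
v' = 0.52*e1 - 2.17*e2


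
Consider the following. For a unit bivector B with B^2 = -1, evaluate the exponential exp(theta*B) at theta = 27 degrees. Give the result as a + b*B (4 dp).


For a unit bivector B with B^2 = -1, the exponential series gives
e^(theta*B) = cos(theta) + sin(theta)*B (the GA analogue of Euler's formula).
theta = 27 degrees = 0.471239 rad
cos(27 deg) = 0.8910
sin(27 deg) = 0.4540
exp(theta*B) = 0.8910 + 0.4540*B


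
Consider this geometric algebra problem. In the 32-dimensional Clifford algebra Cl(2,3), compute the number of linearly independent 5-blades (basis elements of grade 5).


Number of grade-k basis blades in Cl(p,q) with n = p + q is C(n, k).
n = 2 + 3 = 5
C(5, 5) = 5! / (5! * 0!)
= 120 / (120 * 1)
= 1


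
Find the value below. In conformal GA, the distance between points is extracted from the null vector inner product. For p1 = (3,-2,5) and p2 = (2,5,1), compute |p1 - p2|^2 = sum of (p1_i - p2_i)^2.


p1 - p2 = (1, -7, 4)
|p1 - p2|^2 = 1^2 + (-7)^2 + 4^2
= 1 + 49 + 16
= 66


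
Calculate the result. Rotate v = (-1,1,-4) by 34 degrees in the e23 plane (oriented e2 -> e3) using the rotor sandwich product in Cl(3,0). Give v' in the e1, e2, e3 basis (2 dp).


Rotor R = cos(17deg) - sin(17deg)*e23
Rotation angle theta = 2 * 17 = 34 degrees in the e23 plane (e2 -> e3).
The component perpendicular to the plane (e1) is invariant: v'_1 = v1 = -1.00
cos(34deg) = 0.8290, sin(34deg) = 0.5592
v'_2 = v2*cos(theta) - v3*sin(theta) = 1*0.8290 - (-4)*0.5592 = 3.07
v'_3 = v2*sin(theta) + v3*cos(theta) = 1*0.5592 + (-4)*0.8290 = -2.76
v' = -1.00*e1 + 3.07*e2 - 2.76*e3


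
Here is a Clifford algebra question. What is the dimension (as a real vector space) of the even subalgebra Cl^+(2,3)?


Even subalgebra dimension = 2^(n-1)
n = 2 + 3 = 5
2^(5 - 1) = 2^4 = 16
Verification: sum of C(5,k) for even k = 1 + 10 + 5 = 16
Result = 16


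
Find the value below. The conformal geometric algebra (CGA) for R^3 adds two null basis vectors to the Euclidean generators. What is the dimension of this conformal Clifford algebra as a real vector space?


The conformal model of R^3 uses Cl(4,1): the 3 Euclidean generators plus two extra orthogonal generators e+ (e+^2 = +1) and e- (e-^2 = -1), from which the null vectors e0, einf are built.
Number of generators m = 3 + 2 = 5.
dim Cl(p,q) = 2^m = 2^5 = 32


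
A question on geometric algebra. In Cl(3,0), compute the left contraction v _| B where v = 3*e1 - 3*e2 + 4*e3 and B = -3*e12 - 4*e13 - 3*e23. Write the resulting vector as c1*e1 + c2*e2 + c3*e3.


Left contraction v _| B = <vB>_1 (grade-1 part of the geometric product vB).
Using e1_|e12 = e2, e2_|e12 = -e1, e1_|e13 = e3, e3_|e13 = -e1, e2_|e23 = e3, e3_|e23 = -e2:
e1 coeff: -v2*b12 - v3*b13 = -(-3)*(-3) - (4)*(-4) = 7
e2 coeff: v1*b12 - v3*b23 = (3)*(-3) - (4)*(-3) = 3
e3 coeff: v1*b13 + v2*b23 = (3)*(-4) + (-3)*(-3) = -3
v _| B = 7*e1 + 3*e2 - 3*e3


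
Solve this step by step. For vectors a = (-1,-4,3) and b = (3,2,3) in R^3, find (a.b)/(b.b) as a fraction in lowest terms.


Projection coefficient = (a . b) / (b . b)
a . b = (-1)*3 + (-4)*2 + 3*3
= -3 + (-8) + 9 = -2
b . b = 3^2 + 2^2 + 3^2
= 9 + 4 + 9 = 22
Coefficient = -2/22
In lowest terms: -1/11


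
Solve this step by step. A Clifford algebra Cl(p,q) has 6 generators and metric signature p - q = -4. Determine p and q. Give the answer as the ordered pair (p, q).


We need p + q = 6 and p - q = -4.
Adding: 2p = 6 + (-4) = 2, so p = 1.
Then q = 6 - 1 = 5.
(p, q) = (1, 5)


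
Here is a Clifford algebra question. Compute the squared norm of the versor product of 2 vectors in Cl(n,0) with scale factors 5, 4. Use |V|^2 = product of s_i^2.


Each vector v_i has |v_i|^2 = s_i^2
Squared scales: 5^2 = 25, 4^2 = 16
|V|^2 = 25 * 16
= 400


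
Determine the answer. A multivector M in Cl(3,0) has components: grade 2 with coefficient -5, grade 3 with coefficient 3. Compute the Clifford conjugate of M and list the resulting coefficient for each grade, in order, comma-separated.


Clifford conjugate sign for grade k: (-1)^(k(k+1)/2)
Grade 2: (-1)^(2*3/2) = (-1)^3 = -1, coeff -5 -> 5
Grade 3: (-1)^(3*4/2) = (-1)^6 = 1, coeff 3 -> 3
Conjugated coefficients: 5, 3


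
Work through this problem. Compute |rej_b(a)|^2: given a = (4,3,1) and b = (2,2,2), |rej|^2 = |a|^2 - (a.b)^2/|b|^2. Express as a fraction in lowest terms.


|a|^2 = 4^2 + 3^2 + 1^2 = 26
|b|^2 = 2^2 + 2^2 + 2^2 = 12
a . b = 4*2 + 3*2 + 1*2 = 16
(a.b)^2 = 16^2 = 256
|rej|^2 = 26 - 256/12
= (312 - 256)/12
= 56/12
In lowest terms: 14/3


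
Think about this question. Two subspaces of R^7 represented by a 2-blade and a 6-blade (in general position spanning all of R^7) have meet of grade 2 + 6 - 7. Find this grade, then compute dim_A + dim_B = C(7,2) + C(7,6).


Meet grade = grade(A) + grade(B) - n
= 2 + 6 - 7 = 1
C(7,2) = 21
C(7,6) = 7
dim_A + dim_B = 21 + 7 = 28


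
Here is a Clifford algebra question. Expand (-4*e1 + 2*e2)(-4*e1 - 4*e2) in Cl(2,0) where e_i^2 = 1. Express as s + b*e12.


Expand: (-4*e1 + 2*e2)(-4*e1 - 4*e2)
= (-4)*(-4)*e1e1 + (-4)*(-4)*e1e2 + 2*(-4)*e2e1 + 2*(-4)*e2e2
Using e1^2 = e2^2 = 1, e2e1 = -e1e2:
Scalar part s = (-4)*(-4) + 2*(-4) = 16 + (-8) = 8
Bivector part b = (-4)*(-4) - 2*(-4) = 16 - (-8) = 24
uv = 8 + 24*e12


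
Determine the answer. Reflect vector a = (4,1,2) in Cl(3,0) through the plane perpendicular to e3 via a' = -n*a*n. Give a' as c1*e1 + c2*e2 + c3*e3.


Reflection formula: a' = -n*a*n, with n = e3 (unit vector, n^2 = 1).
For reflection through hyperplane perp to e3:
The component along e3 flips sign, others stay.
a = (4, 1, 2)
a' = (4, 1, -2)
a' = 4*e1 + 1*e2 - 2*e3


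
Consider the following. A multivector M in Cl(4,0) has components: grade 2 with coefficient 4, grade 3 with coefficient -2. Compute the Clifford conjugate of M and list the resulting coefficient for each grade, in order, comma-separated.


Clifford conjugate sign for grade k: (-1)^(k(k+1)/2)
Grade 2: (-1)^(2*3/2) = (-1)^3 = -1, coeff 4 -> -4
Grade 3: (-1)^(3*4/2) = (-1)^6 = 1, coeff -2 -> -2
Conjugated coefficients: -4, -2


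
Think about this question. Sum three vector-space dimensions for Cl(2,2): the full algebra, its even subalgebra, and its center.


n = 2 + 2 = 4
Total dim = 2^4 = 16
Even subalgebra dim = 2^3 = 8
n is even, so center dim = 1
Sum = 16 + 8 + 1 = 25


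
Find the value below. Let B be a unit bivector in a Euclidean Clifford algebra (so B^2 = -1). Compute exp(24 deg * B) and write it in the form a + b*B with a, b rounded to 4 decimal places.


For a unit bivector B with B^2 = -1, the exponential series gives
e^(theta*B) = cos(theta) + sin(theta)*B (the GA analogue of Euler's formula).
theta = 24 degrees = 0.418879 rad
cos(24 deg) = 0.9135
sin(24 deg) = 0.4067
exp(theta*B) = 0.9135 + 0.4067*B


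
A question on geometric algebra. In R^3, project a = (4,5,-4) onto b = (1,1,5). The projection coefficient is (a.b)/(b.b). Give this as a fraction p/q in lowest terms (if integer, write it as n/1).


Projection coefficient = (a . b) / (b . b)
a . b = 4*1 + 5*1 + (-4)*5
= 4 + 5 + (-20) = -11
b . b = 1^2 + 1^2 + 5^2
= 1 + 1 + 25 = 27
Coefficient = -11/27
In lowest terms: -11/27


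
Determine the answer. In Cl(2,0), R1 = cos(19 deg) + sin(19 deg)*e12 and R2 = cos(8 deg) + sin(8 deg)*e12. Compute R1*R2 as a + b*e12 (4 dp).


Same-plane rotors commute and their half-angles add:
R1*R2 = cos(a1 + a2) + sin(a1 + a2)*e12.
a1 + a2 = 19 + 8 = 27 deg
cos(27 deg) = 0.8910
sin(27 deg) = 0.4540
R1*R2 = 0.8910 + 0.4540*e12


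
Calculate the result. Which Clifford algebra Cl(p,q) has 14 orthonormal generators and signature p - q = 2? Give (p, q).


We need p + q = 14 and p - q = 2.
Adding: 2p = 14 + 2 = 16, so p = 8.
Then q = 14 - 8 = 6.
(p, q) = (8, 6)


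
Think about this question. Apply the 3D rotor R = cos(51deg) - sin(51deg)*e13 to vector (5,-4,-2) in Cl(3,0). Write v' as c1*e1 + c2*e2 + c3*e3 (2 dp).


Rotor R = cos(51deg) - sin(51deg)*e13
Rotation angle theta = 2 * 51 = 102 degrees in the e13 plane (e1 -> e3).
The component perpendicular to the plane (e2) is invariant: v'_2 = v2 = -4.00
cos(102deg) = -0.2079, sin(102deg) = 0.9781
v'_1 = v1*cos(theta) - v3*sin(theta) = 5*(-0.2079) - (-2)*0.9781 = 0.92
v'_3 = v1*sin(theta) + v3*cos(theta) = 5*0.9781 + (-2)*(-0.2079) = 5.31
v' = 0.92*e1 - 4.00*e2 + 5.31*e3


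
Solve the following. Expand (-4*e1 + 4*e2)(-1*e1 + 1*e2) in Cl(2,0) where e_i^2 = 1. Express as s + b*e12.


Expand: (-4*e1 + 4*e2)(-1*e1 + 1*e2)
= (-4)*(-1)*e1e1 + (-4)*1*e1e2 + 4*(-1)*e2e1 + 4*1*e2e2
Using e1^2 = e2^2 = 1, e2e1 = -e1e2:
Scalar part s = (-4)*(-1) + 4*1 = 4 + 4 = 8
Bivector part b = (-4)*1 - 4*(-1) = -4 - (-4) = 0
uv = 8 + 0*e12


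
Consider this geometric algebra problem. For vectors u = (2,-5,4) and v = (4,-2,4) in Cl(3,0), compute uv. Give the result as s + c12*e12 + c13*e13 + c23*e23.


In Cl(3,0): e_i^2 = 1, e_ie_j = -e_je_i for i != j.
Scalar part = u . v = 2*4 + (-5)*(-2) + 4*4
= 8 + 10 + 16 = 34
e12 coeff = 2*(-2) - (-5)*4 = -4 - (-20) = 16
e13 coeff = 2*4 - 4*4 = 8 - 16 = -8
e23 coeff = (-5)*4 - 4*(-2) = -20 - (-8) = -12
uv = 34 + 16*e12 - 8*e13 - 12*e23


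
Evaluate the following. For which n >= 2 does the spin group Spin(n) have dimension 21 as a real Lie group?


dim Spin(n) = dim so(n) = n(n-1)/2.
Solve n(n-1)/2 = 21, i.e. n^2 - n - 42 = 0.
Discriminant = 1 + 8*21 = 169
n = (1 + sqrt(169))/2 = (1 + 13)/2 = 7


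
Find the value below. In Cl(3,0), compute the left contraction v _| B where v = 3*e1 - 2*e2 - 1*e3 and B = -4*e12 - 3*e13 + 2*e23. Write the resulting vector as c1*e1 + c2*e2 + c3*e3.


Left contraction v _| B = <vB>_1 (grade-1 part of the geometric product vB).
Using e1_|e12 = e2, e2_|e12 = -e1, e1_|e13 = e3, e3_|e13 = -e1, e2_|e23 = e3, e3_|e23 = -e2:
e1 coeff: -v2*b12 - v3*b13 = -(-2)*(-4) - (-1)*(-3) = -11
e2 coeff: v1*b12 - v3*b23 = (3)*(-4) - (-1)*(2) = -10
e3 coeff: v1*b13 + v2*b23 = (3)*(-3) + (-2)*(2) = -13
v _| B = -11*e1 - 10*e2 - 13*e3


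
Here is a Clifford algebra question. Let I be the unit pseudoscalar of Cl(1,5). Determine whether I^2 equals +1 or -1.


The pseudoscalar I = e1...e_n (product of all n generators) of Cl(p,q) satisfies I^2 = (-1)^(q + n(n-1)/2).
p = 1, q = 5, n = p + q = 6
n(n-1)/2 = 6 * 5 / 2 = 15
Exponent = q + n(n-1)/2 = 5 + 15 = 20
I^2 = (-1)^20 = +1


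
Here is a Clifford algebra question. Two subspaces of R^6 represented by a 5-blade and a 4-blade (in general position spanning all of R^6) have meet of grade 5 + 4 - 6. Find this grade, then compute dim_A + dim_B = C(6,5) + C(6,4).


Meet grade = grade(A) + grade(B) - n
= 5 + 4 - 6 = 3
C(6,5) = 6
C(6,4) = 15
dim_A + dim_B = 6 + 15 = 21


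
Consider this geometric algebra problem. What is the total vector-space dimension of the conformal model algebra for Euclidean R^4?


The conformal model of R^4 uses Cl(5,1): the 4 Euclidean generators plus two extra orthogonal generators e+ (e+^2 = +1) and e- (e-^2 = -1), from which the null vectors e0, einf are built.
Number of generators m = 4 + 2 = 6.
dim Cl(p,q) = 2^m = 2^6 = 64


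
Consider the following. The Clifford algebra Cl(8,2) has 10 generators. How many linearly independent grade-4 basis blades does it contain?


Number of grade-k basis blades in Cl(p,q) with n = p + q is C(n, k).
n = 8 + 2 = 10
C(10, 4) = 10! / (4! * 6!)
= 3628800 / (24 * 720)
= 210


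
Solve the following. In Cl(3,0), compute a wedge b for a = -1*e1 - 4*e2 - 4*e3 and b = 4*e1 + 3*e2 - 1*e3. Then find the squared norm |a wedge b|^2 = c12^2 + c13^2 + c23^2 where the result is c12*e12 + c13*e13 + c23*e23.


a wedge b = (a1*b2 - a2*b1)*e12 + (a1*b3 - a3*b1)*e13 + (a2*b3 - a3*b2)*e23
e12 coeff: (-1)*3 - (-4)*4 = -3 - (-16) = 13
e13 coeff: (-1)*(-1) - (-4)*4 = 1 - (-16) = 17
e23 coeff: (-4)*(-1) - (-4)*3 = 4 - (-12) = 16
|a wedge b|^2 = 13^2 + 17^2 + 16^2
= 169 + 289 + 256
= 714
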